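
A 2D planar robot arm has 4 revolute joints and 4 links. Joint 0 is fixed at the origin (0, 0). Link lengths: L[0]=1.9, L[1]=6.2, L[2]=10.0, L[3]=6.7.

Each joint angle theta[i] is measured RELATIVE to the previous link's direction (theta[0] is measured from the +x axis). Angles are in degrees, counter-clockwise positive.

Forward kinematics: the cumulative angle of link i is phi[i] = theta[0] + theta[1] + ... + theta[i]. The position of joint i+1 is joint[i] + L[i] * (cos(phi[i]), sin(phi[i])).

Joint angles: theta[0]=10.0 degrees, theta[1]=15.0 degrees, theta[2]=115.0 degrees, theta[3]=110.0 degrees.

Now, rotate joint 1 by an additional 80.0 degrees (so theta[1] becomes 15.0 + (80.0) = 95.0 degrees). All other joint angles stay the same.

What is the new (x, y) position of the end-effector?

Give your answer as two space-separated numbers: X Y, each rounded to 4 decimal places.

joint[0] = (0.0000, 0.0000)  (base)
link 0: phi[0] = 10 = 10 deg
  cos(10 deg) = 0.9848, sin(10 deg) = 0.1736
  joint[1] = (0.0000, 0.0000) + 1.9 * (0.9848, 0.1736) = (0.0000 + 1.8711, 0.0000 + 0.3299) = (1.8711, 0.3299)
link 1: phi[1] = 10 + 95 = 105 deg
  cos(105 deg) = -0.2588, sin(105 deg) = 0.9659
  joint[2] = (1.8711, 0.3299) + 6.2 * (-0.2588, 0.9659) = (1.8711 + -1.6047, 0.3299 + 5.9887) = (0.2665, 6.3187)
link 2: phi[2] = 10 + 95 + 115 = 220 deg
  cos(220 deg) = -0.7660, sin(220 deg) = -0.6428
  joint[3] = (0.2665, 6.3187) + 10 * (-0.7660, -0.6428) = (0.2665 + -7.6604, 6.3187 + -6.4279) = (-7.3940, -0.1092)
link 3: phi[3] = 10 + 95 + 115 + 110 = 330 deg
  cos(330 deg) = 0.8660, sin(330 deg) = -0.5000
  joint[4] = (-7.3940, -0.1092) + 6.7 * (0.8660, -0.5000) = (-7.3940 + 5.8024, -0.1092 + -3.3500) = (-1.5916, -3.4592)
End effector: (-1.5916, -3.4592)

Answer: -1.5916 -3.4592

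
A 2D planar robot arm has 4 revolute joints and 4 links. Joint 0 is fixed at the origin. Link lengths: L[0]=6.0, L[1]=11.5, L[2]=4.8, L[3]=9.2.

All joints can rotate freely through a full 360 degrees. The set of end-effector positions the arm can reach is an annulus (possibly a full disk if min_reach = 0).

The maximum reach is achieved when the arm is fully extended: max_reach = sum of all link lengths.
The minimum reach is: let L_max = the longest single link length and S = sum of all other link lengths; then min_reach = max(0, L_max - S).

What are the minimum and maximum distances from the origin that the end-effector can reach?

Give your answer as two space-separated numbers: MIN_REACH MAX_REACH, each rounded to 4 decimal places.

Link lengths: [6.0, 11.5, 4.8, 9.2]
max_reach = 6 + 11.5 + 4.8 + 9.2 = 31.5
L_max = max([6.0, 11.5, 4.8, 9.2]) = 11.5
S (sum of others) = 31.5 - 11.5 = 20
min_reach = max(0, 11.5 - 20) = max(0, -8.5) = 0

Answer: 0.0000 31.5000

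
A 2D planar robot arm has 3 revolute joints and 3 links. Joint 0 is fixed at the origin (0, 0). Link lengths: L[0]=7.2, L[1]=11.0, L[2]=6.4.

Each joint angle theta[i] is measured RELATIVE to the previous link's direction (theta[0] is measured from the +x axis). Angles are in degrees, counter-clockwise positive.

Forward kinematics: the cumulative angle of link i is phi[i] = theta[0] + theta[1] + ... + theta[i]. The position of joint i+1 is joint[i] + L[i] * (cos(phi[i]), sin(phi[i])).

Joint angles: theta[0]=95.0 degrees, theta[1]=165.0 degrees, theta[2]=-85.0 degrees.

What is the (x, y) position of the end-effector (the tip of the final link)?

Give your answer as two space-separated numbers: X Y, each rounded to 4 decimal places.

Answer: -8.9133 -3.1025

Derivation:
joint[0] = (0.0000, 0.0000)  (base)
link 0: phi[0] = 95 = 95 deg
  cos(95 deg) = -0.0872, sin(95 deg) = 0.9962
  joint[1] = (0.0000, 0.0000) + 7.2 * (-0.0872, 0.9962) = (0.0000 + -0.6275, 0.0000 + 7.1726) = (-0.6275, 7.1726)
link 1: phi[1] = 95 + 165 = 260 deg
  cos(260 deg) = -0.1736, sin(260 deg) = -0.9848
  joint[2] = (-0.6275, 7.1726) + 11 * (-0.1736, -0.9848) = (-0.6275 + -1.9101, 7.1726 + -10.8329) = (-2.5377, -3.6603)
link 2: phi[2] = 95 + 165 + -85 = 175 deg
  cos(175 deg) = -0.9962, sin(175 deg) = 0.0872
  joint[3] = (-2.5377, -3.6603) + 6.4 * (-0.9962, 0.0872) = (-2.5377 + -6.3756, -3.6603 + 0.5578) = (-8.9133, -3.1025)
End effector: (-8.9133, -3.1025)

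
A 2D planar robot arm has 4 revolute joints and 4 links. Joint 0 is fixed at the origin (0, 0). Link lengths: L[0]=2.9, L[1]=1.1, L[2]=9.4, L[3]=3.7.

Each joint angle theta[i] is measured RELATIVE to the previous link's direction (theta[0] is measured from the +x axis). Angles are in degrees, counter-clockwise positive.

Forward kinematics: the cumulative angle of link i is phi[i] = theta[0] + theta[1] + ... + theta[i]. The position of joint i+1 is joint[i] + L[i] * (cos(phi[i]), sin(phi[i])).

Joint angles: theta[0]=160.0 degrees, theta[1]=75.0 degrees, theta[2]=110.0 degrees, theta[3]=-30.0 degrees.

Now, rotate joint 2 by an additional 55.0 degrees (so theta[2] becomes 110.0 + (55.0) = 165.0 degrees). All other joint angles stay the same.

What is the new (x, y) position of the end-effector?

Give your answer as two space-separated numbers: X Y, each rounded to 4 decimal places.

joint[0] = (0.0000, 0.0000)  (base)
link 0: phi[0] = 160 = 160 deg
  cos(160 deg) = -0.9397, sin(160 deg) = 0.3420
  joint[1] = (0.0000, 0.0000) + 2.9 * (-0.9397, 0.3420) = (0.0000 + -2.7251, 0.0000 + 0.9919) = (-2.7251, 0.9919)
link 1: phi[1] = 160 + 75 = 235 deg
  cos(235 deg) = -0.5736, sin(235 deg) = -0.8192
  joint[2] = (-2.7251, 0.9919) + 1.1 * (-0.5736, -0.8192) = (-2.7251 + -0.6309, 0.9919 + -0.9011) = (-3.3560, 0.0908)
link 2: phi[2] = 160 + 75 + 165 = 400 deg
  cos(400 deg) = 0.7660, sin(400 deg) = 0.6428
  joint[3] = (-3.3560, 0.0908) + 9.4 * (0.7660, 0.6428) = (-3.3560 + 7.2008, 0.0908 + 6.0422) = (3.8448, 6.1330)
link 3: phi[3] = 160 + 75 + 165 + -30 = 370 deg
  cos(370 deg) = 0.9848, sin(370 deg) = 0.1736
  joint[4] = (3.8448, 6.1330) + 3.7 * (0.9848, 0.1736) = (3.8448 + 3.6438, 6.1330 + 0.6425) = (7.4886, 6.7755)
End effector: (7.4886, 6.7755)

Answer: 7.4886 6.7755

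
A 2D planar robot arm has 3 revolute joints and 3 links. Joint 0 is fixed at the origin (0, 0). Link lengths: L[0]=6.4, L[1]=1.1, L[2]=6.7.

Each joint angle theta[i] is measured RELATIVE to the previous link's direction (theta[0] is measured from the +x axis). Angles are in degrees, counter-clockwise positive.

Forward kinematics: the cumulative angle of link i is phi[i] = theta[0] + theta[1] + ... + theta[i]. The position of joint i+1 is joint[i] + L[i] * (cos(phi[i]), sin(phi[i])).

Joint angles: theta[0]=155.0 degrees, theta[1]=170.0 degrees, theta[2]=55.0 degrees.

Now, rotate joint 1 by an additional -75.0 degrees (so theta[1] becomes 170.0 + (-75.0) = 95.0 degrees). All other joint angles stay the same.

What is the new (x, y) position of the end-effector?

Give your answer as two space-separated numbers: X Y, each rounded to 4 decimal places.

Answer: -2.3336 -3.8172

Derivation:
joint[0] = (0.0000, 0.0000)  (base)
link 0: phi[0] = 155 = 155 deg
  cos(155 deg) = -0.9063, sin(155 deg) = 0.4226
  joint[1] = (0.0000, 0.0000) + 6.4 * (-0.9063, 0.4226) = (0.0000 + -5.8004, 0.0000 + 2.7048) = (-5.8004, 2.7048)
link 1: phi[1] = 155 + 95 = 250 deg
  cos(250 deg) = -0.3420, sin(250 deg) = -0.9397
  joint[2] = (-5.8004, 2.7048) + 1.1 * (-0.3420, -0.9397) = (-5.8004 + -0.3762, 2.7048 + -1.0337) = (-6.1766, 1.6711)
link 2: phi[2] = 155 + 95 + 55 = 305 deg
  cos(305 deg) = 0.5736, sin(305 deg) = -0.8192
  joint[3] = (-6.1766, 1.6711) + 6.7 * (0.5736, -0.8192) = (-6.1766 + 3.8430, 1.6711 + -5.4883) = (-2.3336, -3.8172)
End effector: (-2.3336, -3.8172)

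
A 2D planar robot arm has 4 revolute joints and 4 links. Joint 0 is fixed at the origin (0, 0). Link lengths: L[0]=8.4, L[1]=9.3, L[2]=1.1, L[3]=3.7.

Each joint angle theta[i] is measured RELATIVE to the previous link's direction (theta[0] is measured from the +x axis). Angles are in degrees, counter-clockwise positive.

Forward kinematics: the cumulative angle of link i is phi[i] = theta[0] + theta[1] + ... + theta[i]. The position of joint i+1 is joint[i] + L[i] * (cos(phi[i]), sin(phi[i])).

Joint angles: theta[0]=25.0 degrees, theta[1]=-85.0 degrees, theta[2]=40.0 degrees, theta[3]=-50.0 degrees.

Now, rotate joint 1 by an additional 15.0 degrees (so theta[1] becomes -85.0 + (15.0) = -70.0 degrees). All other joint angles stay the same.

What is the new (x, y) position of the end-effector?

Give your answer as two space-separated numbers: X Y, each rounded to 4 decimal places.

joint[0] = (0.0000, 0.0000)  (base)
link 0: phi[0] = 25 = 25 deg
  cos(25 deg) = 0.9063, sin(25 deg) = 0.4226
  joint[1] = (0.0000, 0.0000) + 8.4 * (0.9063, 0.4226) = (0.0000 + 7.6130, 0.0000 + 3.5500) = (7.6130, 3.5500)
link 1: phi[1] = 25 + -70 = -45 deg
  cos(-45 deg) = 0.7071, sin(-45 deg) = -0.7071
  joint[2] = (7.6130, 3.5500) + 9.3 * (0.7071, -0.7071) = (7.6130 + 6.5761, 3.5500 + -6.5761) = (14.1891, -3.0261)
link 2: phi[2] = 25 + -70 + 40 = -5 deg
  cos(-5 deg) = 0.9962, sin(-5 deg) = -0.0872
  joint[3] = (14.1891, -3.0261) + 1.1 * (0.9962, -0.0872) = (14.1891 + 1.0958, -3.0261 + -0.0959) = (15.2849, -3.1220)
link 3: phi[3] = 25 + -70 + 40 + -50 = -55 deg
  cos(-55 deg) = 0.5736, sin(-55 deg) = -0.8192
  joint[4] = (15.2849, -3.1220) + 3.7 * (0.5736, -0.8192) = (15.2849 + 2.1222, -3.1220 + -3.0309) = (17.4071, -6.1528)
End effector: (17.4071, -6.1528)

Answer: 17.4071 -6.1528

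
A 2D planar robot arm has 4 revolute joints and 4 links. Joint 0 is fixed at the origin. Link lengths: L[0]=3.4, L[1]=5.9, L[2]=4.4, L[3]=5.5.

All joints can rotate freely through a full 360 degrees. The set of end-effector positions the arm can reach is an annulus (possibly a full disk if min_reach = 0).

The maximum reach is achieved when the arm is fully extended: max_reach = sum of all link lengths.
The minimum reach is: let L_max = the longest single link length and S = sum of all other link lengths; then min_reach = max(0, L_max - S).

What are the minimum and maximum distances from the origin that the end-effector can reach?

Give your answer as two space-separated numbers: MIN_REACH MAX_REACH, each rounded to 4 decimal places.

Answer: 0.0000 19.2000

Derivation:
Link lengths: [3.4, 5.9, 4.4, 5.5]
max_reach = 3.4 + 5.9 + 4.4 + 5.5 = 19.2
L_max = max([3.4, 5.9, 4.4, 5.5]) = 5.9
S (sum of others) = 19.2 - 5.9 = 13.3
min_reach = max(0, 5.9 - 13.3) = max(0, -7.4) = 0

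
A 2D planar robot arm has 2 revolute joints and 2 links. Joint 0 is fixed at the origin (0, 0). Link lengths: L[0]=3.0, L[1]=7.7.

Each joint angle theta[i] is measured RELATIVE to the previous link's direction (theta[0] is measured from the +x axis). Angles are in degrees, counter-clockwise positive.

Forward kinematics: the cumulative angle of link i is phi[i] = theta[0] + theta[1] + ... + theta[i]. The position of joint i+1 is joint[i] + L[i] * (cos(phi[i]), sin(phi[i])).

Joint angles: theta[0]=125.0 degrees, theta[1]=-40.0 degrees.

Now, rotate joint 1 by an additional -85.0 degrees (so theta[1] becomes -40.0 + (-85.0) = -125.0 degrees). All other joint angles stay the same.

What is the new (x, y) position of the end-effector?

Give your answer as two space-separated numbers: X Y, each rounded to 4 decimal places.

Answer: 5.9793 2.4575

Derivation:
joint[0] = (0.0000, 0.0000)  (base)
link 0: phi[0] = 125 = 125 deg
  cos(125 deg) = -0.5736, sin(125 deg) = 0.8192
  joint[1] = (0.0000, 0.0000) + 3 * (-0.5736, 0.8192) = (0.0000 + -1.7207, 0.0000 + 2.4575) = (-1.7207, 2.4575)
link 1: phi[1] = 125 + -125 = 0 deg
  cos(0 deg) = 1.0000, sin(0 deg) = 0.0000
  joint[2] = (-1.7207, 2.4575) + 7.7 * (1.0000, 0.0000) = (-1.7207 + 7.7000, 2.4575 + 0.0000) = (5.9793, 2.4575)
End effector: (5.9793, 2.4575)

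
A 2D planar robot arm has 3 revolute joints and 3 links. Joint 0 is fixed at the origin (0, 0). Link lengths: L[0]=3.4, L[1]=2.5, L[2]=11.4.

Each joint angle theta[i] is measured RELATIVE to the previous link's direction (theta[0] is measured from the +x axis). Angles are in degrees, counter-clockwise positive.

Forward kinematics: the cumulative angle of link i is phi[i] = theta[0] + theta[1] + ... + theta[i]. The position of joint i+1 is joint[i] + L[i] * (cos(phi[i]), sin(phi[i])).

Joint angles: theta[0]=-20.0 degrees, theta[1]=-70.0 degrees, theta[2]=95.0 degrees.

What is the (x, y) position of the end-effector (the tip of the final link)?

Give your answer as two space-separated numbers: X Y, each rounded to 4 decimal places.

Answer: 14.5516 -2.6693

Derivation:
joint[0] = (0.0000, 0.0000)  (base)
link 0: phi[0] = -20 = -20 deg
  cos(-20 deg) = 0.9397, sin(-20 deg) = -0.3420
  joint[1] = (0.0000, 0.0000) + 3.4 * (0.9397, -0.3420) = (0.0000 + 3.1950, 0.0000 + -1.1629) = (3.1950, -1.1629)
link 1: phi[1] = -20 + -70 = -90 deg
  cos(-90 deg) = 0.0000, sin(-90 deg) = -1.0000
  joint[2] = (3.1950, -1.1629) + 2.5 * (0.0000, -1.0000) = (3.1950 + 0.0000, -1.1629 + -2.5000) = (3.1950, -3.6629)
link 2: phi[2] = -20 + -70 + 95 = 5 deg
  cos(5 deg) = 0.9962, sin(5 deg) = 0.0872
  joint[3] = (3.1950, -3.6629) + 11.4 * (0.9962, 0.0872) = (3.1950 + 11.3566, -3.6629 + 0.9936) = (14.5516, -2.6693)
End effector: (14.5516, -2.6693)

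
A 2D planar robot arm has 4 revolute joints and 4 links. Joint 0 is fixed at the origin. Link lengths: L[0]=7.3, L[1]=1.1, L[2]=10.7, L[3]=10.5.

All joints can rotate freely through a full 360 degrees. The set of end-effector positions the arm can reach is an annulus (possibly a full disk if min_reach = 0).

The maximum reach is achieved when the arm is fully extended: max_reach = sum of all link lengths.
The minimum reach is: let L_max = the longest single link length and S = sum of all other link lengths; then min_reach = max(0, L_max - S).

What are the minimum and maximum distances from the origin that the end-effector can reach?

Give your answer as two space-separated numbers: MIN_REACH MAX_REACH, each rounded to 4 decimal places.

Link lengths: [7.3, 1.1, 10.7, 10.5]
max_reach = 7.3 + 1.1 + 10.7 + 10.5 = 29.6
L_max = max([7.3, 1.1, 10.7, 10.5]) = 10.7
S (sum of others) = 29.6 - 10.7 = 18.9
min_reach = max(0, 10.7 - 18.9) = max(0, -8.2) = 0

Answer: 0.0000 29.6000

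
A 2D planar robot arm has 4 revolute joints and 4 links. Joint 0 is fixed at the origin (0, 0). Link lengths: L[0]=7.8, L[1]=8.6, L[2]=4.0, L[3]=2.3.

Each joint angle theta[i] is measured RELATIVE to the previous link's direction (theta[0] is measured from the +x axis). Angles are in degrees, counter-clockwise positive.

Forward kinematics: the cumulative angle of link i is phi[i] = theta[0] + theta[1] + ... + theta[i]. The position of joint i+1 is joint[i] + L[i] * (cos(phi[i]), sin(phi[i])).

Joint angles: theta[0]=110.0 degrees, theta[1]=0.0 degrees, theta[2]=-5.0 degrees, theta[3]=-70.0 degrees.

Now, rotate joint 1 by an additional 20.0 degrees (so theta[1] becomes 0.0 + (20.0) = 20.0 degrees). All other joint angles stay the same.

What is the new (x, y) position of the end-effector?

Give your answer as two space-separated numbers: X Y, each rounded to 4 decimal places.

joint[0] = (0.0000, 0.0000)  (base)
link 0: phi[0] = 110 = 110 deg
  cos(110 deg) = -0.3420, sin(110 deg) = 0.9397
  joint[1] = (0.0000, 0.0000) + 7.8 * (-0.3420, 0.9397) = (0.0000 + -2.6678, 0.0000 + 7.3296) = (-2.6678, 7.3296)
link 1: phi[1] = 110 + 20 = 130 deg
  cos(130 deg) = -0.6428, sin(130 deg) = 0.7660
  joint[2] = (-2.6678, 7.3296) + 8.6 * (-0.6428, 0.7660) = (-2.6678 + -5.5280, 7.3296 + 6.5880) = (-8.1957, 13.9176)
link 2: phi[2] = 110 + 20 + -5 = 125 deg
  cos(125 deg) = -0.5736, sin(125 deg) = 0.8192
  joint[3] = (-8.1957, 13.9176) + 4 * (-0.5736, 0.8192) = (-8.1957 + -2.2943, 13.9176 + 3.2766) = (-10.4900, 17.1942)
link 3: phi[3] = 110 + 20 + -5 + -70 = 55 deg
  cos(55 deg) = 0.5736, sin(55 deg) = 0.8192
  joint[4] = (-10.4900, 17.1942) + 2.3 * (0.5736, 0.8192) = (-10.4900 + 1.3192, 17.1942 + 1.8840) = (-9.1708, 19.0782)
End effector: (-9.1708, 19.0782)

Answer: -9.1708 19.0782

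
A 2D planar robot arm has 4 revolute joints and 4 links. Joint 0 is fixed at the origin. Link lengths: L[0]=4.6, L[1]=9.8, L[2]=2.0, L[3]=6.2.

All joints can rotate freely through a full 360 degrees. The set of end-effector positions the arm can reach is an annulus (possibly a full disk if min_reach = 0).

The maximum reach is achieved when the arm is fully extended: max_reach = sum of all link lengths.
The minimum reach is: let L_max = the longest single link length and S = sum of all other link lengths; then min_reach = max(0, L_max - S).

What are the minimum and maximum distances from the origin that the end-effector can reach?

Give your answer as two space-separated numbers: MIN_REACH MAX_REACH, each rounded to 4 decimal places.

Answer: 0.0000 22.6000

Derivation:
Link lengths: [4.6, 9.8, 2.0, 6.2]
max_reach = 4.6 + 9.8 + 2 + 6.2 = 22.6
L_max = max([4.6, 9.8, 2.0, 6.2]) = 9.8
S (sum of others) = 22.6 - 9.8 = 12.8
min_reach = max(0, 9.8 - 12.8) = max(0, -3) = 0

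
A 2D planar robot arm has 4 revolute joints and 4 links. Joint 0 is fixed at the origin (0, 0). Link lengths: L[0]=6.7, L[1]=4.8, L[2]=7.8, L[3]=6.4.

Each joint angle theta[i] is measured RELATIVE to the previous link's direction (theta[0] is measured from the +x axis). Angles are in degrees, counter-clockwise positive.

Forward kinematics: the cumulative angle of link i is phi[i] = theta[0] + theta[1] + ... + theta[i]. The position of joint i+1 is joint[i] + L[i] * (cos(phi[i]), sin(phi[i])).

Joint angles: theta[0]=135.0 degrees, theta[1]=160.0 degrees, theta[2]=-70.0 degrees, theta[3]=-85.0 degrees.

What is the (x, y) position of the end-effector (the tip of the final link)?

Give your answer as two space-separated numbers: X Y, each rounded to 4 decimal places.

joint[0] = (0.0000, 0.0000)  (base)
link 0: phi[0] = 135 = 135 deg
  cos(135 deg) = -0.7071, sin(135 deg) = 0.7071
  joint[1] = (0.0000, 0.0000) + 6.7 * (-0.7071, 0.7071) = (0.0000 + -4.7376, 0.0000 + 4.7376) = (-4.7376, 4.7376)
link 1: phi[1] = 135 + 160 = 295 deg
  cos(295 deg) = 0.4226, sin(295 deg) = -0.9063
  joint[2] = (-4.7376, 4.7376) + 4.8 * (0.4226, -0.9063) = (-4.7376 + 2.0286, 4.7376 + -4.3503) = (-2.7090, 0.3873)
link 2: phi[2] = 135 + 160 + -70 = 225 deg
  cos(225 deg) = -0.7071, sin(225 deg) = -0.7071
  joint[3] = (-2.7090, 0.3873) + 7.8 * (-0.7071, -0.7071) = (-2.7090 + -5.5154, 0.3873 + -5.5154) = (-8.2245, -5.1281)
link 3: phi[3] = 135 + 160 + -70 + -85 = 140 deg
  cos(140 deg) = -0.7660, sin(140 deg) = 0.6428
  joint[4] = (-8.2245, -5.1281) + 6.4 * (-0.7660, 0.6428) = (-8.2245 + -4.9027, -5.1281 + 4.1138) = (-13.1272, -1.0143)
End effector: (-13.1272, -1.0143)

Answer: -13.1272 -1.0143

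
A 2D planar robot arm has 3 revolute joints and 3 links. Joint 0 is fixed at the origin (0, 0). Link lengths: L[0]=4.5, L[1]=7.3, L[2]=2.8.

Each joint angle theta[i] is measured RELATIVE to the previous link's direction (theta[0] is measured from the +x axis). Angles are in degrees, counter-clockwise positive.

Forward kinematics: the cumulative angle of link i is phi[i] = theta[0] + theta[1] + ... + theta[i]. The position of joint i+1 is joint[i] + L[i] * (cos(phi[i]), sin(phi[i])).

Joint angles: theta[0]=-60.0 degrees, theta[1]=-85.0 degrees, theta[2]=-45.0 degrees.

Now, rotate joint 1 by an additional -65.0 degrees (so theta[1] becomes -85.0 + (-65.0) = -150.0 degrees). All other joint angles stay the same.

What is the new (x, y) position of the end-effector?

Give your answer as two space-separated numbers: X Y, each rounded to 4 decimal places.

Answer: -4.7967 2.4575

Derivation:
joint[0] = (0.0000, 0.0000)  (base)
link 0: phi[0] = -60 = -60 deg
  cos(-60 deg) = 0.5000, sin(-60 deg) = -0.8660
  joint[1] = (0.0000, 0.0000) + 4.5 * (0.5000, -0.8660) = (0.0000 + 2.2500, 0.0000 + -3.8971) = (2.2500, -3.8971)
link 1: phi[1] = -60 + -150 = -210 deg
  cos(-210 deg) = -0.8660, sin(-210 deg) = 0.5000
  joint[2] = (2.2500, -3.8971) + 7.3 * (-0.8660, 0.5000) = (2.2500 + -6.3220, -3.8971 + 3.6500) = (-4.0720, -0.2471)
link 2: phi[2] = -60 + -150 + -45 = -255 deg
  cos(-255 deg) = -0.2588, sin(-255 deg) = 0.9659
  joint[3] = (-4.0720, -0.2471) + 2.8 * (-0.2588, 0.9659) = (-4.0720 + -0.7247, -0.2471 + 2.7046) = (-4.7967, 2.4575)
End effector: (-4.7967, 2.4575)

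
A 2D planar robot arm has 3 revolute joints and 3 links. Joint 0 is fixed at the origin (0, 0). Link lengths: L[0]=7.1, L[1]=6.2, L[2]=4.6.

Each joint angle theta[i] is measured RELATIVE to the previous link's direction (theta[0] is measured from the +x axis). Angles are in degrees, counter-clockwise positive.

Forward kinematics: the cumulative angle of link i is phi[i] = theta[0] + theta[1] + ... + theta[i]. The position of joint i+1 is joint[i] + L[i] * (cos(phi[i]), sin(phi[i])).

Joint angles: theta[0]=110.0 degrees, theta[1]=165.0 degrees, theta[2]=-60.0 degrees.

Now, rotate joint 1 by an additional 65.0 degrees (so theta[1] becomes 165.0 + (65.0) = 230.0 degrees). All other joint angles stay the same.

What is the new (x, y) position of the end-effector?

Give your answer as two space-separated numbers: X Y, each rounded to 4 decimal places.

Answer: 4.1965 0.0212

Derivation:
joint[0] = (0.0000, 0.0000)  (base)
link 0: phi[0] = 110 = 110 deg
  cos(110 deg) = -0.3420, sin(110 deg) = 0.9397
  joint[1] = (0.0000, 0.0000) + 7.1 * (-0.3420, 0.9397) = (0.0000 + -2.4283, 0.0000 + 6.6718) = (-2.4283, 6.6718)
link 1: phi[1] = 110 + 230 = 340 deg
  cos(340 deg) = 0.9397, sin(340 deg) = -0.3420
  joint[2] = (-2.4283, 6.6718) + 6.2 * (0.9397, -0.3420) = (-2.4283 + 5.8261, 6.6718 + -2.1205) = (3.3978, 4.5513)
link 2: phi[2] = 110 + 230 + -60 = 280 deg
  cos(280 deg) = 0.1736, sin(280 deg) = -0.9848
  joint[3] = (3.3978, 4.5513) + 4.6 * (0.1736, -0.9848) = (3.3978 + 0.7988, 4.5513 + -4.5301) = (4.1965, 0.0212)
End effector: (4.1965, 0.0212)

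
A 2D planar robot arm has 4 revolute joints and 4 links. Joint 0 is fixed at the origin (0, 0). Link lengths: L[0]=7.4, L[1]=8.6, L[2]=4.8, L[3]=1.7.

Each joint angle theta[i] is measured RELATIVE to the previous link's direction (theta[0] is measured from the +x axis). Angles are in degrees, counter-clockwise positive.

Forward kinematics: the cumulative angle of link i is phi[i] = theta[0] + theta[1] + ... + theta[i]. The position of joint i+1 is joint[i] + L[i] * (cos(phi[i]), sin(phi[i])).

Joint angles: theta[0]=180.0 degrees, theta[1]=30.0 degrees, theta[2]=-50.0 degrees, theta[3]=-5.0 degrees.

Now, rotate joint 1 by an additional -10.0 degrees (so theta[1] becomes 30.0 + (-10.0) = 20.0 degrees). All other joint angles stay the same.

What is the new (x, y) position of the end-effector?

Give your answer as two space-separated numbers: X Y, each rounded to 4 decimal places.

joint[0] = (0.0000, 0.0000)  (base)
link 0: phi[0] = 180 = 180 deg
  cos(180 deg) = -1.0000, sin(180 deg) = 0.0000
  joint[1] = (0.0000, 0.0000) + 7.4 * (-1.0000, 0.0000) = (0.0000 + -7.4000, 0.0000 + 0.0000) = (-7.4000, 0.0000)
link 1: phi[1] = 180 + 20 = 200 deg
  cos(200 deg) = -0.9397, sin(200 deg) = -0.3420
  joint[2] = (-7.4000, 0.0000) + 8.6 * (-0.9397, -0.3420) = (-7.4000 + -8.0814, 0.0000 + -2.9414) = (-15.4814, -2.9414)
link 2: phi[2] = 180 + 20 + -50 = 150 deg
  cos(150 deg) = -0.8660, sin(150 deg) = 0.5000
  joint[3] = (-15.4814, -2.9414) + 4.8 * (-0.8660, 0.5000) = (-15.4814 + -4.1569, -2.9414 + 2.4000) = (-19.6383, -0.5414)
link 3: phi[3] = 180 + 20 + -50 + -5 = 145 deg
  cos(145 deg) = -0.8192, sin(145 deg) = 0.5736
  joint[4] = (-19.6383, -0.5414) + 1.7 * (-0.8192, 0.5736) = (-19.6383 + -1.3926, -0.5414 + 0.9751) = (-21.0308, 0.4337)
End effector: (-21.0308, 0.4337)

Answer: -21.0308 0.4337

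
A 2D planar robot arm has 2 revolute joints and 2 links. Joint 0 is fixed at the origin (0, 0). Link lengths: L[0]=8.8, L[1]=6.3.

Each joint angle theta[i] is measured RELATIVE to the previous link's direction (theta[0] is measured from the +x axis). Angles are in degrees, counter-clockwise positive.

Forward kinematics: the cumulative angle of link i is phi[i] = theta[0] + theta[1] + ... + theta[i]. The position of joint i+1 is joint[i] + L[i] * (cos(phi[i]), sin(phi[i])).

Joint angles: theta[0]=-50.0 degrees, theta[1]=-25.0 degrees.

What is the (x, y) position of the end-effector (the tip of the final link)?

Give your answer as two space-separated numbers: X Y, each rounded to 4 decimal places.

Answer: 7.2871 -12.8265

Derivation:
joint[0] = (0.0000, 0.0000)  (base)
link 0: phi[0] = -50 = -50 deg
  cos(-50 deg) = 0.6428, sin(-50 deg) = -0.7660
  joint[1] = (0.0000, 0.0000) + 8.8 * (0.6428, -0.7660) = (0.0000 + 5.6565, 0.0000 + -6.7412) = (5.6565, -6.7412)
link 1: phi[1] = -50 + -25 = -75 deg
  cos(-75 deg) = 0.2588, sin(-75 deg) = -0.9659
  joint[2] = (5.6565, -6.7412) + 6.3 * (0.2588, -0.9659) = (5.6565 + 1.6306, -6.7412 + -6.0853) = (7.2871, -12.8265)
End effector: (7.2871, -12.8265)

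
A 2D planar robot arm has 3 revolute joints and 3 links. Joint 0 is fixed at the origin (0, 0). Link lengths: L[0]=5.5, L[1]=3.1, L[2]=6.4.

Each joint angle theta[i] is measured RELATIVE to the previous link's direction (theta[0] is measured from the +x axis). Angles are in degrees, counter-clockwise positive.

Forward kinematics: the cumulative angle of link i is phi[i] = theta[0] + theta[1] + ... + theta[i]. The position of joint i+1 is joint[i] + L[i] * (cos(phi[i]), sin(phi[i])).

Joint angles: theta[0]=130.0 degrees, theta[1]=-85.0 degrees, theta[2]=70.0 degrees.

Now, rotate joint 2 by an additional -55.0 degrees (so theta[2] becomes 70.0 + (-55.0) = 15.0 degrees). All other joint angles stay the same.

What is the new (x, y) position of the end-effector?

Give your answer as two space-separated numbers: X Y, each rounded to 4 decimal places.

Answer: 1.8567 11.9478

Derivation:
joint[0] = (0.0000, 0.0000)  (base)
link 0: phi[0] = 130 = 130 deg
  cos(130 deg) = -0.6428, sin(130 deg) = 0.7660
  joint[1] = (0.0000, 0.0000) + 5.5 * (-0.6428, 0.7660) = (0.0000 + -3.5353, 0.0000 + 4.2132) = (-3.5353, 4.2132)
link 1: phi[1] = 130 + -85 = 45 deg
  cos(45 deg) = 0.7071, sin(45 deg) = 0.7071
  joint[2] = (-3.5353, 4.2132) + 3.1 * (0.7071, 0.7071) = (-3.5353 + 2.1920, 4.2132 + 2.1920) = (-1.3433, 6.4053)
link 2: phi[2] = 130 + -85 + 15 = 60 deg
  cos(60 deg) = 0.5000, sin(60 deg) = 0.8660
  joint[3] = (-1.3433, 6.4053) + 6.4 * (0.5000, 0.8660) = (-1.3433 + 3.2000, 6.4053 + 5.5426) = (1.8567, 11.9478)
End effector: (1.8567, 11.9478)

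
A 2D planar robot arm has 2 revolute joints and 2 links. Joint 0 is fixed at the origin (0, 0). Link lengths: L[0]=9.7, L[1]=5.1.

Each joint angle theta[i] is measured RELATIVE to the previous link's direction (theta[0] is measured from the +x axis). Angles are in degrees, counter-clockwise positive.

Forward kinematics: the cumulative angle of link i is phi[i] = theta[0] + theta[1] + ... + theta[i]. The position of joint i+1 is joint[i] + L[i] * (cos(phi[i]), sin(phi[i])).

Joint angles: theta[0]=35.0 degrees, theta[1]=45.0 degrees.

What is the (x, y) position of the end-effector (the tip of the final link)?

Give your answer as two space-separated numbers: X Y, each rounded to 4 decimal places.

Answer: 8.8314 10.5862

Derivation:
joint[0] = (0.0000, 0.0000)  (base)
link 0: phi[0] = 35 = 35 deg
  cos(35 deg) = 0.8192, sin(35 deg) = 0.5736
  joint[1] = (0.0000, 0.0000) + 9.7 * (0.8192, 0.5736) = (0.0000 + 7.9458, 0.0000 + 5.5637) = (7.9458, 5.5637)
link 1: phi[1] = 35 + 45 = 80 deg
  cos(80 deg) = 0.1736, sin(80 deg) = 0.9848
  joint[2] = (7.9458, 5.5637) + 5.1 * (0.1736, 0.9848) = (7.9458 + 0.8856, 5.5637 + 5.0225) = (8.8314, 10.5862)
End effector: (8.8314, 10.5862)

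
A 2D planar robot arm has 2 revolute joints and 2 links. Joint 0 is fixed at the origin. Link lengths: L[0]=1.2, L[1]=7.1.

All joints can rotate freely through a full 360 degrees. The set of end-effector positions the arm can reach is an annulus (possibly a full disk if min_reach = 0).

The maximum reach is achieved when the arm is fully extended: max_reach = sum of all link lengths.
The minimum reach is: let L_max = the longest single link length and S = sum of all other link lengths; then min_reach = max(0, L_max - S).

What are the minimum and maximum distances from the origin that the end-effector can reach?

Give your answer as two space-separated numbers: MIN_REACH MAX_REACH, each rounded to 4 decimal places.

Answer: 5.9000 8.3000

Derivation:
Link lengths: [1.2, 7.1]
max_reach = 1.2 + 7.1 = 8.3
L_max = max([1.2, 7.1]) = 7.1
S (sum of others) = 8.3 - 7.1 = 1.2
min_reach = max(0, 7.1 - 1.2) = max(0, 5.9) = 5.9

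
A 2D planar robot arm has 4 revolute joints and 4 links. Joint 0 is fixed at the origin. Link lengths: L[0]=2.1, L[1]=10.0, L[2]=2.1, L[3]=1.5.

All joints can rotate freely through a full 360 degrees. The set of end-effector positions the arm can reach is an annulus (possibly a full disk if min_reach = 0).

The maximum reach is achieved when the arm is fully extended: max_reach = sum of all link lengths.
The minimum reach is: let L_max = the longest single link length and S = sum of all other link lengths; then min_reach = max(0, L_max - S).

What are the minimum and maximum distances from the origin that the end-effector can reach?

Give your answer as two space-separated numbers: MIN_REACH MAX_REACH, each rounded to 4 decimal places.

Link lengths: [2.1, 10.0, 2.1, 1.5]
max_reach = 2.1 + 10 + 2.1 + 1.5 = 15.7
L_max = max([2.1, 10.0, 2.1, 1.5]) = 10
S (sum of others) = 15.7 - 10 = 5.7
min_reach = max(0, 10 - 5.7) = max(0, 4.3) = 4.3

Answer: 4.3000 15.7000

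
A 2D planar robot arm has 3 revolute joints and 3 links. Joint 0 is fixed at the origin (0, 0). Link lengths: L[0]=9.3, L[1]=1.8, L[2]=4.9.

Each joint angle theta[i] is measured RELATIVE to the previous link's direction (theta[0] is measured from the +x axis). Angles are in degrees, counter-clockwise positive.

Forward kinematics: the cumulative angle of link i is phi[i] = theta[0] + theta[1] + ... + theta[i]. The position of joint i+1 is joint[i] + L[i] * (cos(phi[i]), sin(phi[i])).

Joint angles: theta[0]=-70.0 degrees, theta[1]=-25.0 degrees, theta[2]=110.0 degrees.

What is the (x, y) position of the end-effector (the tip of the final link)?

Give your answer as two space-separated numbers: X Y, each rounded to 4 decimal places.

Answer: 7.7569 -9.2641

Derivation:
joint[0] = (0.0000, 0.0000)  (base)
link 0: phi[0] = -70 = -70 deg
  cos(-70 deg) = 0.3420, sin(-70 deg) = -0.9397
  joint[1] = (0.0000, 0.0000) + 9.3 * (0.3420, -0.9397) = (0.0000 + 3.1808, 0.0000 + -8.7391) = (3.1808, -8.7391)
link 1: phi[1] = -70 + -25 = -95 deg
  cos(-95 deg) = -0.0872, sin(-95 deg) = -0.9962
  joint[2] = (3.1808, -8.7391) + 1.8 * (-0.0872, -0.9962) = (3.1808 + -0.1569, -8.7391 + -1.7932) = (3.0239, -10.5323)
link 2: phi[2] = -70 + -25 + 110 = 15 deg
  cos(15 deg) = 0.9659, sin(15 deg) = 0.2588
  joint[3] = (3.0239, -10.5323) + 4.9 * (0.9659, 0.2588) = (3.0239 + 4.7330, -10.5323 + 1.2682) = (7.7569, -9.2641)
End effector: (7.7569, -9.2641)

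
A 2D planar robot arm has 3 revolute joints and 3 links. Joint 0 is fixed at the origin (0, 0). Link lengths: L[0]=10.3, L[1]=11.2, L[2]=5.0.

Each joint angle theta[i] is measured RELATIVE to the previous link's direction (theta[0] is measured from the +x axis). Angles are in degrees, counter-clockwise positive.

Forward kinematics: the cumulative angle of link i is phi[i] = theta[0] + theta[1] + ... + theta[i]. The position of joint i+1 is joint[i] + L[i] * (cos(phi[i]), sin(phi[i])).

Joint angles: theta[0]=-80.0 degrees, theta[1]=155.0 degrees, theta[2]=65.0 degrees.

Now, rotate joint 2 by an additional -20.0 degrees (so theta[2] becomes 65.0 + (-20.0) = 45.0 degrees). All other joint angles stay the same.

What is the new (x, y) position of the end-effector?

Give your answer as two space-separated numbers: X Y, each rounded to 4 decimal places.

Answer: 2.1873 5.0050

Derivation:
joint[0] = (0.0000, 0.0000)  (base)
link 0: phi[0] = -80 = -80 deg
  cos(-80 deg) = 0.1736, sin(-80 deg) = -0.9848
  joint[1] = (0.0000, 0.0000) + 10.3 * (0.1736, -0.9848) = (0.0000 + 1.7886, 0.0000 + -10.1435) = (1.7886, -10.1435)
link 1: phi[1] = -80 + 155 = 75 deg
  cos(75 deg) = 0.2588, sin(75 deg) = 0.9659
  joint[2] = (1.7886, -10.1435) + 11.2 * (0.2588, 0.9659) = (1.7886 + 2.8988, -10.1435 + 10.8184) = (4.6873, 0.6748)
link 2: phi[2] = -80 + 155 + 45 = 120 deg
  cos(120 deg) = -0.5000, sin(120 deg) = 0.8660
  joint[3] = (4.6873, 0.6748) + 5 * (-0.5000, 0.8660) = (4.6873 + -2.5000, 0.6748 + 4.3301) = (2.1873, 5.0050)
End effector: (2.1873, 5.0050)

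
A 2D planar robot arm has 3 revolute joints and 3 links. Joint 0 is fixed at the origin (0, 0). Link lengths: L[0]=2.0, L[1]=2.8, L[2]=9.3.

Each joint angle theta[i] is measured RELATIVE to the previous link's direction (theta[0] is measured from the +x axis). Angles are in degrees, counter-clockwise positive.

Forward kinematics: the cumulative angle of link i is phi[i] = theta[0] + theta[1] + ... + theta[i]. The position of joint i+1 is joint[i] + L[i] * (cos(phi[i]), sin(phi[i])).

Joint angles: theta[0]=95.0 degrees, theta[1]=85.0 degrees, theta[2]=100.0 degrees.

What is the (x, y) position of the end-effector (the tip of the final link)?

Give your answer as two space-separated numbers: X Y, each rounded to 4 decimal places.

joint[0] = (0.0000, 0.0000)  (base)
link 0: phi[0] = 95 = 95 deg
  cos(95 deg) = -0.0872, sin(95 deg) = 0.9962
  joint[1] = (0.0000, 0.0000) + 2 * (-0.0872, 0.9962) = (0.0000 + -0.1743, 0.0000 + 1.9924) = (-0.1743, 1.9924)
link 1: phi[1] = 95 + 85 = 180 deg
  cos(180 deg) = -1.0000, sin(180 deg) = 0.0000
  joint[2] = (-0.1743, 1.9924) + 2.8 * (-1.0000, 0.0000) = (-0.1743 + -2.8000, 1.9924 + 0.0000) = (-2.9743, 1.9924)
link 2: phi[2] = 95 + 85 + 100 = 280 deg
  cos(280 deg) = 0.1736, sin(280 deg) = -0.9848
  joint[3] = (-2.9743, 1.9924) + 9.3 * (0.1736, -0.9848) = (-2.9743 + 1.6149, 1.9924 + -9.1587) = (-1.3594, -7.1663)
End effector: (-1.3594, -7.1663)

Answer: -1.3594 -7.1663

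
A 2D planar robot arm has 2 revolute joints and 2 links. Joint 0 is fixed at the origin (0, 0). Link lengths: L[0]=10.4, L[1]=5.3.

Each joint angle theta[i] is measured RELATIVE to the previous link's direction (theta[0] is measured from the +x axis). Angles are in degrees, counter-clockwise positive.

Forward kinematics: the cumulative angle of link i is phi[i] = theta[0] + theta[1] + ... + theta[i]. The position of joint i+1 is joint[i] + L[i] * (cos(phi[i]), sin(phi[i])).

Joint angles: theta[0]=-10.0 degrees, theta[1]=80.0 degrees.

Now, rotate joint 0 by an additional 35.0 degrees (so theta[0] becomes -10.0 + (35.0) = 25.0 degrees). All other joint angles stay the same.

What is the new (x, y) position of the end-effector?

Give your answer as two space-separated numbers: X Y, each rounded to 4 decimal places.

Answer: 8.0539 9.5146

Derivation:
joint[0] = (0.0000, 0.0000)  (base)
link 0: phi[0] = 25 = 25 deg
  cos(25 deg) = 0.9063, sin(25 deg) = 0.4226
  joint[1] = (0.0000, 0.0000) + 10.4 * (0.9063, 0.4226) = (0.0000 + 9.4256, 0.0000 + 4.3952) = (9.4256, 4.3952)
link 1: phi[1] = 25 + 80 = 105 deg
  cos(105 deg) = -0.2588, sin(105 deg) = 0.9659
  joint[2] = (9.4256, 4.3952) + 5.3 * (-0.2588, 0.9659) = (9.4256 + -1.3717, 4.3952 + 5.1194) = (8.0539, 9.5146)
End effector: (8.0539, 9.5146)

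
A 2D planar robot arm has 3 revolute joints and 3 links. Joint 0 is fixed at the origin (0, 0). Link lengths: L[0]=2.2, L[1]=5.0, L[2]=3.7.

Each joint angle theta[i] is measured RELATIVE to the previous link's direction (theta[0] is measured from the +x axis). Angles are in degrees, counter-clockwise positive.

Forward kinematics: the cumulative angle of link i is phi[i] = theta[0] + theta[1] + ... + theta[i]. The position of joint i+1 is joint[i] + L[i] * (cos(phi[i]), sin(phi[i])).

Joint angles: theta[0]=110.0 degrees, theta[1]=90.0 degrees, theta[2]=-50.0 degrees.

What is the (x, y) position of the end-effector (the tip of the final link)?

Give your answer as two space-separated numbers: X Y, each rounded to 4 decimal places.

Answer: -8.6552 2.2072

Derivation:
joint[0] = (0.0000, 0.0000)  (base)
link 0: phi[0] = 110 = 110 deg
  cos(110 deg) = -0.3420, sin(110 deg) = 0.9397
  joint[1] = (0.0000, 0.0000) + 2.2 * (-0.3420, 0.9397) = (0.0000 + -0.7524, 0.0000 + 2.0673) = (-0.7524, 2.0673)
link 1: phi[1] = 110 + 90 = 200 deg
  cos(200 deg) = -0.9397, sin(200 deg) = -0.3420
  joint[2] = (-0.7524, 2.0673) + 5 * (-0.9397, -0.3420) = (-0.7524 + -4.6985, 2.0673 + -1.7101) = (-5.4509, 0.3572)
link 2: phi[2] = 110 + 90 + -50 = 150 deg
  cos(150 deg) = -0.8660, sin(150 deg) = 0.5000
  joint[3] = (-5.4509, 0.3572) + 3.7 * (-0.8660, 0.5000) = (-5.4509 + -3.2043, 0.3572 + 1.8500) = (-8.6552, 2.2072)
End effector: (-8.6552, 2.2072)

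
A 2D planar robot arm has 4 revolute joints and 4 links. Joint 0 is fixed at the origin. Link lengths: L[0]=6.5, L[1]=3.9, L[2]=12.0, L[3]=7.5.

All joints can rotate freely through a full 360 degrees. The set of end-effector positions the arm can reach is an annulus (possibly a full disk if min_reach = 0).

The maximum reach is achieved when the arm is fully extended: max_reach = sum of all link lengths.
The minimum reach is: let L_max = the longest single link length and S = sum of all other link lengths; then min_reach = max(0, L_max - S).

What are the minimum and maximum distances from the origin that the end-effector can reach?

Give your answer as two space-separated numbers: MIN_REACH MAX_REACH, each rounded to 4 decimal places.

Answer: 0.0000 29.9000

Derivation:
Link lengths: [6.5, 3.9, 12.0, 7.5]
max_reach = 6.5 + 3.9 + 12 + 7.5 = 29.9
L_max = max([6.5, 3.9, 12.0, 7.5]) = 12
S (sum of others) = 29.9 - 12 = 17.9
min_reach = max(0, 12 - 17.9) = max(0, -5.9) = 0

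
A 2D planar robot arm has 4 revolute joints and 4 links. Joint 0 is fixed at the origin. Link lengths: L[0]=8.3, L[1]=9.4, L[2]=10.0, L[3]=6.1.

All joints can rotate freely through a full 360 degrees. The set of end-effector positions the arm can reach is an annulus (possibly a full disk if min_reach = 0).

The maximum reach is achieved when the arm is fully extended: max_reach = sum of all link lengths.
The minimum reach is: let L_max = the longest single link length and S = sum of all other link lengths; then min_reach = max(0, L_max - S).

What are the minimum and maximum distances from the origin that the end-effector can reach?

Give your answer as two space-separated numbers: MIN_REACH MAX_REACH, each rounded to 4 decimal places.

Answer: 0.0000 33.8000

Derivation:
Link lengths: [8.3, 9.4, 10.0, 6.1]
max_reach = 8.3 + 9.4 + 10 + 6.1 = 33.8
L_max = max([8.3, 9.4, 10.0, 6.1]) = 10
S (sum of others) = 33.8 - 10 = 23.8
min_reach = max(0, 10 - 23.8) = max(0, -13.8) = 0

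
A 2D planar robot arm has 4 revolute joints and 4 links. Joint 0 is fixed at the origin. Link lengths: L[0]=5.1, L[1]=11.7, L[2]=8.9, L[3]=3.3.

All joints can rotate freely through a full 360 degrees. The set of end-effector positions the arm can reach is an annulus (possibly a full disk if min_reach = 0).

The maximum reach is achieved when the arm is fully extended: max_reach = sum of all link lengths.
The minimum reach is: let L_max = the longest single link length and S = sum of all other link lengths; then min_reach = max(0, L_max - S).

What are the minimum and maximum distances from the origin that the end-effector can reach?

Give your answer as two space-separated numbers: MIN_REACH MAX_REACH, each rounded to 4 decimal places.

Answer: 0.0000 29.0000

Derivation:
Link lengths: [5.1, 11.7, 8.9, 3.3]
max_reach = 5.1 + 11.7 + 8.9 + 3.3 = 29
L_max = max([5.1, 11.7, 8.9, 3.3]) = 11.7
S (sum of others) = 29 - 11.7 = 17.3
min_reach = max(0, 11.7 - 17.3) = max(0, -5.6) = 0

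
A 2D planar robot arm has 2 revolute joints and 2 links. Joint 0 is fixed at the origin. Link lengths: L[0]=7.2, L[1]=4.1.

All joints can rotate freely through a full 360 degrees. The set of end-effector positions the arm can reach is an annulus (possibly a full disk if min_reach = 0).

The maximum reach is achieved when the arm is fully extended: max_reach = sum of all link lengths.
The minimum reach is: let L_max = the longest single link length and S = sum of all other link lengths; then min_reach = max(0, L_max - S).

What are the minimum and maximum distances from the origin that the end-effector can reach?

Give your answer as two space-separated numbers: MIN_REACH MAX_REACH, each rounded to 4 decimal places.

Answer: 3.1000 11.3000

Derivation:
Link lengths: [7.2, 4.1]
max_reach = 7.2 + 4.1 = 11.3
L_max = max([7.2, 4.1]) = 7.2
S (sum of others) = 11.3 - 7.2 = 4.1
min_reach = max(0, 7.2 - 4.1) = max(0, 3.1) = 3.1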